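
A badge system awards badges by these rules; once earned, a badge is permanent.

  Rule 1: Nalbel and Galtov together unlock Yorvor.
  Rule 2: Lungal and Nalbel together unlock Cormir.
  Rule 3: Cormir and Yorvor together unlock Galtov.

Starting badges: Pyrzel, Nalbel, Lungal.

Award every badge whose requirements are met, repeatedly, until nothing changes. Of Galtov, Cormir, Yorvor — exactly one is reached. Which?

With Lungal and Nalbel, Cormir is earned (Rule 2).
Galtov would need Cormir and Yorvor (Rule 3), but Yorvor is never earned. Yorvor would need Nalbel and Galtov (Rule 1), but Galtov is never earned.

Cormir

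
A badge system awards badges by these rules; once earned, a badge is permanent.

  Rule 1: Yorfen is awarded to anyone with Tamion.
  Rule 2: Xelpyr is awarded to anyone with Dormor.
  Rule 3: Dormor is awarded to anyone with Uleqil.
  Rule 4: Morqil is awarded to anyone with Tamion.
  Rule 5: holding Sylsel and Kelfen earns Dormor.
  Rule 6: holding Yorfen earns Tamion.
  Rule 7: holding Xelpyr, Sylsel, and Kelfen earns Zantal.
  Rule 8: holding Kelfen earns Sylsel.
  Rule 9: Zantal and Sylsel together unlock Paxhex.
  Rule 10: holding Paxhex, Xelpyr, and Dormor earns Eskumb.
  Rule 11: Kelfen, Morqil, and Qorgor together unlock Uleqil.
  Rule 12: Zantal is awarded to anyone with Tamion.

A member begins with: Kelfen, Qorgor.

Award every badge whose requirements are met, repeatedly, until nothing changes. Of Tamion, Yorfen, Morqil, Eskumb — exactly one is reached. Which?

Eskumb

With Kelfen, Sylsel is earned (Rule 8).
With Sylsel and Kelfen, Dormor is earned (Rule 5).
With Dormor, Xelpyr is earned (Rule 2).
With Xelpyr, Sylsel, and Kelfen, Zantal is earned (Rule 7).
With Zantal and Sylsel, Paxhex is earned (Rule 9).
With Paxhex, Xelpyr, and Dormor, Eskumb is earned (Rule 10).
Yorfen would need Tamion (Rule 1), but Tamion is never earned. Tamion would need Yorfen (Rule 6), but Yorfen is never earned. Morqil would need Tamion (Rule 4), but Tamion is never earned.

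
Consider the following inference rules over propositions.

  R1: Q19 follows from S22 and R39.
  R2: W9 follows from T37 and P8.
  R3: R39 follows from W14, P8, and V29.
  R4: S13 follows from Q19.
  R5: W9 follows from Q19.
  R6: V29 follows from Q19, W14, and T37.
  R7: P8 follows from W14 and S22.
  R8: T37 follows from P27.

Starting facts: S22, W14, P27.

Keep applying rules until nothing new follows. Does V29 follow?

V29 would need Q19, W14, and T37 (R6), but Q19 is never established.

No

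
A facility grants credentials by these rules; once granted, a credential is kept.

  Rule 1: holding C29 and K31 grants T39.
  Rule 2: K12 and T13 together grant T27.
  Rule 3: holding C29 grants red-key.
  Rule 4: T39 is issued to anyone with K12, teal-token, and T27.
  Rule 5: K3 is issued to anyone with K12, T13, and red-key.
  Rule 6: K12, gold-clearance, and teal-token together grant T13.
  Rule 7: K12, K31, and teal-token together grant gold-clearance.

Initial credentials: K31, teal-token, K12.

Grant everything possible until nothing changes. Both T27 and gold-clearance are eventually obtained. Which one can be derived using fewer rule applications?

gold-clearance: Holding K12, K31, and teal-token grants gold-clearance (Rule 7). [1 rule application]
T27: Holding K12, K31, and teal-token grants gold-clearance (Rule 7). Holding K12, gold-clearance, and teal-token grants T13 (Rule 6). Holding K12 and T13 grants T27 (Rule 2). [3 rule applications]
gold-clearance needs fewer.

gold-clearance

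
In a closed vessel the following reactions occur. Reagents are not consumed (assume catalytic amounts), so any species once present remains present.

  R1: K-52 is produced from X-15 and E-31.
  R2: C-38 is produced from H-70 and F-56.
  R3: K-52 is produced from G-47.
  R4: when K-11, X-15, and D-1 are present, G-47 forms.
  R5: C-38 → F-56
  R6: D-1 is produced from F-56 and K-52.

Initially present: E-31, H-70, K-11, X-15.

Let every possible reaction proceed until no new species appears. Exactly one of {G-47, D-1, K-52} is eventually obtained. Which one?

X-15 and E-31 present → K-52 forms (R1).
G-47 would need K-11, X-15, and D-1 (R4), but D-1 never forms. D-1 would need F-56 and K-52 (R6), but F-56 never forms.

K-52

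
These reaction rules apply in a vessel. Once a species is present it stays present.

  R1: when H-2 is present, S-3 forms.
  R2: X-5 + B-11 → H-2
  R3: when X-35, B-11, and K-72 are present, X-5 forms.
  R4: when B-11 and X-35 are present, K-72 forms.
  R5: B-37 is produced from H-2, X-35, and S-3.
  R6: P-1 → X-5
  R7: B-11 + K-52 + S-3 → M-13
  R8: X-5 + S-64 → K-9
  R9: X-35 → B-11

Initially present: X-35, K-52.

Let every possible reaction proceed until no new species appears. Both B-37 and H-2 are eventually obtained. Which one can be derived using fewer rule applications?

H-2

H-2: X-35 present → B-11 forms (R9). B-11 and X-35 present → K-72 forms (R4). X-35, B-11, and K-72 present → X-5 forms (R3). X-5 and B-11 present → H-2 forms (R2). [4 rule applications]
B-37: X-35 present → B-11 forms (R9). B-11 and X-35 present → K-72 forms (R4). X-35, B-11, and K-72 present → X-5 forms (R3). X-5 and B-11 present → H-2 forms (R2). H-2 present → S-3 forms (R1). H-2, X-35, and S-3 present → B-37 forms (R5). [6 rule applications]
H-2 needs fewer.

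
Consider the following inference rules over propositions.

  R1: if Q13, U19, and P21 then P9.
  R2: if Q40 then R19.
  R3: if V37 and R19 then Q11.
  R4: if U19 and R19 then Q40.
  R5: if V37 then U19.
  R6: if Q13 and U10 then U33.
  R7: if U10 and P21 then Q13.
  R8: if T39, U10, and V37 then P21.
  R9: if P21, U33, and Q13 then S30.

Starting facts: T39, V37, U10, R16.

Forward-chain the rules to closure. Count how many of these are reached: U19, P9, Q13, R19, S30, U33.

From T39, U10, and V37, R8 gives P21.
V37 holds, so U19 follows (R5).
U10 and P21 hold, so Q13 follows (R7).
From Q13, U19, and P21, R1 gives P9.
Q13 and U10 hold, so U33 follows (R6).
P21, U33, and Q13 hold, so S30 follows (R9).
U19: reached.
P9: reached.
Q13: reached.
R19 would need Q40 (R2), but Q40 is never established.
S30: reached.
U33: reached.
Reached: U19, P9, Q13, S30, and U33 — 5 of the 6.

5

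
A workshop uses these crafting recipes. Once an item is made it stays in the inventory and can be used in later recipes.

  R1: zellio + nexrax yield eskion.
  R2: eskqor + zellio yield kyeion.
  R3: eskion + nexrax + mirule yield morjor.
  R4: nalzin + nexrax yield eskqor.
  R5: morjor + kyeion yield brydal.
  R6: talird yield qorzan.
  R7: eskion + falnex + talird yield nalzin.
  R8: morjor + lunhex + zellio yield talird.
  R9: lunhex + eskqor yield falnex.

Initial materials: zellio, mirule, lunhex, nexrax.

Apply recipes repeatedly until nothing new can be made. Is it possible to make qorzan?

Yes

Using R1, zellio and nexrax make eskion.
Using R3, eskion, nexrax, and mirule make morjor.
Using R8, morjor, lunhex, and zellio make talird.
talird → qorzan (R6).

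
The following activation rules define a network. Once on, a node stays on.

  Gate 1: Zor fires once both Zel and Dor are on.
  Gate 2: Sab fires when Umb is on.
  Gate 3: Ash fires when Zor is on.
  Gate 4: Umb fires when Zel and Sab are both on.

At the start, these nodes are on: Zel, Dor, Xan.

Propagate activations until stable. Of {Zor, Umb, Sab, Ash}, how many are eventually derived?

Zel and Dor are on, so Zor fires (Gate 1).
Zor is on, so Ash fires (Gate 3).
Zor: reached.
Umb would need Zel and Sab (Gate 4), but Sab never turns on.
Sab would need Umb (Gate 2), but Umb never turns on.
Ash: reached.
Reached: Zor and Ash — 2 of the 4.

2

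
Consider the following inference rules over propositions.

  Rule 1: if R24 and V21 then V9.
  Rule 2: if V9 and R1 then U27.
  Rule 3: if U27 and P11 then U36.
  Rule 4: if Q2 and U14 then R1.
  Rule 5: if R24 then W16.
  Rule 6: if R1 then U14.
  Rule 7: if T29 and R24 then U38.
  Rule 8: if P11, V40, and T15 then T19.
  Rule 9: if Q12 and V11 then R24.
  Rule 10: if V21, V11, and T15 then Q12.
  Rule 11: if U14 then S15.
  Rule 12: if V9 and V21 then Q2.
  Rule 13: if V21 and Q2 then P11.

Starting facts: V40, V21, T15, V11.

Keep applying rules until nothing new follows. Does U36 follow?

No

U36 would need U27 and P11 (Rule 3), but U27 is never established.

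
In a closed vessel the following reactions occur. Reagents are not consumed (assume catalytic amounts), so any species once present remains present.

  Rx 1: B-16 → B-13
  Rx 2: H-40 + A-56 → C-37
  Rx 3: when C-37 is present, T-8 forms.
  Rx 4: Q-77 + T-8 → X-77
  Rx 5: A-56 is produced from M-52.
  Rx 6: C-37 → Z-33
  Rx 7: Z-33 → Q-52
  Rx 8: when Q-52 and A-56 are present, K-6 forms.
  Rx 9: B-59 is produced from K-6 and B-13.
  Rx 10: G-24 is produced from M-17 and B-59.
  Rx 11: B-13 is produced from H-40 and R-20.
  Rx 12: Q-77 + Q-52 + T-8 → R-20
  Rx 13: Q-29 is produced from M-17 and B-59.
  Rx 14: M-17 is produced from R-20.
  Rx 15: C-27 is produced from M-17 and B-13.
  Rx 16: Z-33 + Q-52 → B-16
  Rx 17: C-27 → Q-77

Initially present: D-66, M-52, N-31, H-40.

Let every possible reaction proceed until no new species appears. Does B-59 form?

Yes

M-52 present → A-56 forms (Rx 5).
H-40 and A-56 present → C-37 forms (Rx 2).
C-37 present → Z-33 forms (Rx 6).
Z-33 present → Q-52 forms (Rx 7).
Z-33 and Q-52 present → B-16 forms (Rx 16).
Q-52 and A-56 present → K-6 forms (Rx 8).
B-16 present → B-13 forms (Rx 1).
K-6 and B-13 present → B-59 forms (Rx 9).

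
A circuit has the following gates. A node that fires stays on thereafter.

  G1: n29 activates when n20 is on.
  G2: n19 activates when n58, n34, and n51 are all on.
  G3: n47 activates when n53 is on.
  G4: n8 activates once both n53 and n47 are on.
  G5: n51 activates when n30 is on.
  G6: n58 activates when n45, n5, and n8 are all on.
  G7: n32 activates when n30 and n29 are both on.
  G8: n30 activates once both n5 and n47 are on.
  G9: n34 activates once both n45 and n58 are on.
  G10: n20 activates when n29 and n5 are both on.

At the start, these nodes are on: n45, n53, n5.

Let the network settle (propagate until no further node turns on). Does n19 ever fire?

n53 is on, so n47 activates (G3).
G4: n53 and n47 on → n8 on.
n5 and n47 are on, so n30 activates (G8).
G6: n45, n5, and n8 on → n58 on.
G5: n30 on → n51 on.
G9: n45 and n58 on → n34 on.
n58, n34, and n51 are on, so n19 activates (G2).

Yes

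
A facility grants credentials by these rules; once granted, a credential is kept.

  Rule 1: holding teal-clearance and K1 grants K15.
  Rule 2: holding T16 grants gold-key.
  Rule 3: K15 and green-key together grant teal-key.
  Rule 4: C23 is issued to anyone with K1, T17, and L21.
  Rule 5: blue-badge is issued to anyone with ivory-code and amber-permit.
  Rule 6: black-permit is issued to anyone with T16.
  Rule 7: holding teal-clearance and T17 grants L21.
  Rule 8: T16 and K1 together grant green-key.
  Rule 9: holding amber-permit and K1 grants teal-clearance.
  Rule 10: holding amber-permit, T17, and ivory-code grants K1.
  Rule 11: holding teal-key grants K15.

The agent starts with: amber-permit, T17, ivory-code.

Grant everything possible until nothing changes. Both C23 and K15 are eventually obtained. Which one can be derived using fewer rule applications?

K15

K15: Holding amber-permit, T17, and ivory-code grants K1 (Rule 10). Holding amber-permit and K1 grants teal-clearance (Rule 9). Holding teal-clearance and K1 grants K15 (Rule 1). [3 rule applications]
C23: Holding amber-permit, T17, and ivory-code grants K1 (Rule 10). Holding amber-permit and K1 grants teal-clearance (Rule 9). Holding teal-clearance and T17 grants L21 (Rule 7). Holding K1, T17, and L21 grants C23 (Rule 4). [4 rule applications]
K15 needs fewer.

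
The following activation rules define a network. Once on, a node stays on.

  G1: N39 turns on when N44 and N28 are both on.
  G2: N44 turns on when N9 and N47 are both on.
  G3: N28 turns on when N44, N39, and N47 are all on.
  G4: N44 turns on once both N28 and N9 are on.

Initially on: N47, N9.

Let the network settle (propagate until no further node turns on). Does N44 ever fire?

G2: N9 and N47 on → N44 on.

Yes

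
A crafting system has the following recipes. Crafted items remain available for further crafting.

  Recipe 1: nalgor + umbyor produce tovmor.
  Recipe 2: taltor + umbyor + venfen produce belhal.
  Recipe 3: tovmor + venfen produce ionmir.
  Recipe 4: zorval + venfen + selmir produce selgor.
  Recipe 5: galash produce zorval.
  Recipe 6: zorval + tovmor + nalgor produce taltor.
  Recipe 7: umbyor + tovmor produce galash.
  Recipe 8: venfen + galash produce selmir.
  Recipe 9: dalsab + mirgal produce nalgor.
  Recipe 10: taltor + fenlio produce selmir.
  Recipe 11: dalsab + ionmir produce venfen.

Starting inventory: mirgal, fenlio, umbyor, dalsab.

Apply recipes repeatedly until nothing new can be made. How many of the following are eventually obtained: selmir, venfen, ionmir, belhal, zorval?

2

dalsab + mirgal → nalgor (Recipe 9).
Using Recipe 1, nalgor and umbyor make tovmor.
Using Recipe 7, umbyor and tovmor make galash.
Using Recipe 5, galash makes zorval.
Using Recipe 6, zorval, tovmor, and nalgor make taltor.
taltor + fenlio → selmir (Recipe 10).
selmir: reached.
venfen would need dalsab and ionmir (Recipe 11), but ionmir is never obtained.
ionmir would need tovmor and venfen (Recipe 3), but venfen is never obtained.
belhal would need taltor, umbyor, and venfen (Recipe 2), but venfen is never obtained.
zorval: reached.
Reached: selmir and zorval — 2 of the 5.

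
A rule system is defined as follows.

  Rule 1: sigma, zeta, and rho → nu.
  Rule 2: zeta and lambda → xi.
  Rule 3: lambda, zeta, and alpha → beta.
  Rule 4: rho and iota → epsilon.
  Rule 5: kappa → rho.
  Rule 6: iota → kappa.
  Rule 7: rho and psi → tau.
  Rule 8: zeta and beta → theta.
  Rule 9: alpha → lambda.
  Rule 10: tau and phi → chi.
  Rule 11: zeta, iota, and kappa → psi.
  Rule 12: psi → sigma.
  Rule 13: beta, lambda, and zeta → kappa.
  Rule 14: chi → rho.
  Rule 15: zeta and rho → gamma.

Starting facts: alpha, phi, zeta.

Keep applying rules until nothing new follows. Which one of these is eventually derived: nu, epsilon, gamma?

gamma

alpha holds, so lambda follows (Rule 9).
lambda, zeta, and alpha hold, so beta follows (Rule 3).
From beta, lambda, and zeta, Rule 13 gives kappa.
From kappa, Rule 5 gives rho.
zeta and rho hold, so gamma follows (Rule 15).
epsilon would need rho and iota (Rule 4), but iota is never established. nu would need sigma, zeta, and rho (Rule 1), but sigma is never established.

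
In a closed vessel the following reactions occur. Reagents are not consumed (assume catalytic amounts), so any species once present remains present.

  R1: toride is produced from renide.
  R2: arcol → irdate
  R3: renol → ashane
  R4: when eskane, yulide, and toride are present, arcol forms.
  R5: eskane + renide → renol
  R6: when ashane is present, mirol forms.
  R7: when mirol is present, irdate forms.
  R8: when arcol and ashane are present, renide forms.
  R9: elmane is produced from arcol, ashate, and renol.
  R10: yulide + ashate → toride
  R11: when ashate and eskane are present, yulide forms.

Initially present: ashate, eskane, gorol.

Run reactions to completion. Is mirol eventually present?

No

mirol would need ashane (R6), but ashane never forms.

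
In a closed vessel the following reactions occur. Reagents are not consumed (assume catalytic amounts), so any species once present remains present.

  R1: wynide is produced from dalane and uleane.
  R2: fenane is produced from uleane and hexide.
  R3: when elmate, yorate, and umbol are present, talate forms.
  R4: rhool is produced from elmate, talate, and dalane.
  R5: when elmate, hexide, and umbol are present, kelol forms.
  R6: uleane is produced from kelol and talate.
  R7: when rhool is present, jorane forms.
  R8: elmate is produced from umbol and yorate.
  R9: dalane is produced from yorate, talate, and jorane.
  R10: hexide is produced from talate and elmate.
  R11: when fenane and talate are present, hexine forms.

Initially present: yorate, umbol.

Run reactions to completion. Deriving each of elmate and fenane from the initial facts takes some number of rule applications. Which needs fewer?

elmate: umbol and yorate present → elmate forms (R8). [1 rule application]
fenane: umbol and yorate present → elmate forms (R8). elmate, yorate, and umbol present → talate forms (R3). talate and elmate present → hexide forms (R10). elmate, hexide, and umbol present → kelol forms (R5). kelol and talate present → uleane forms (R6). uleane and hexide present → fenane forms (R2). [6 rule applications]
elmate needs fewer.

elmate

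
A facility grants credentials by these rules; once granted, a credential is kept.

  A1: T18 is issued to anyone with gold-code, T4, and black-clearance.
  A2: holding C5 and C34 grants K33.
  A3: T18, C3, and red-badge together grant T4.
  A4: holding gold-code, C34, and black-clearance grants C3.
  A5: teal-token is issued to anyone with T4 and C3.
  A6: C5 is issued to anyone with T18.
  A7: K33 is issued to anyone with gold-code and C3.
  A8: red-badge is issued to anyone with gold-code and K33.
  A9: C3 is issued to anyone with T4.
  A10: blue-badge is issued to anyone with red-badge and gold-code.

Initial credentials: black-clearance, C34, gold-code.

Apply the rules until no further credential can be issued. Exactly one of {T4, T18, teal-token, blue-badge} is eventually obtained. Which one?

blue-badge

Holding gold-code, C34, and black-clearance grants C3 (A4).
Holding gold-code and C3 grants K33 (A7).
Holding gold-code and K33 grants red-badge (A8).
Holding red-badge and gold-code grants blue-badge (A10).
teal-token would need T4 and C3 (A5), but T4 is never granted. T4 would need T18, C3, and red-badge (A3), but T18 is never granted. T18 would need gold-code, T4, and black-clearance (A1), but T4 is never granted.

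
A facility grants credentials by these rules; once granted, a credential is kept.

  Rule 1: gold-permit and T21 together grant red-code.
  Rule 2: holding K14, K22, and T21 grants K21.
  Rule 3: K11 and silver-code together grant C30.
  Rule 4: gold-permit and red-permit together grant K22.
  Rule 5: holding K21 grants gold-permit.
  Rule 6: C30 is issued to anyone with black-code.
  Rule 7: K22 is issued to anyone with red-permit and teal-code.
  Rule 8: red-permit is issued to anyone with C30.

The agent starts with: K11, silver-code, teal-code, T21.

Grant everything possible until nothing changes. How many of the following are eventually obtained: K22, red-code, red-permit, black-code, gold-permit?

2

Holding K11 and silver-code grants C30 (Rule 3).
Holding C30 grants red-permit (Rule 8).
Holding red-permit and teal-code grants K22 (Rule 7).
K22: reached.
red-code would need gold-permit and T21 (Rule 1), but gold-permit is never granted.
red-permit: reached.
No rule produces black-code, and it is not given.
gold-permit would need K21 (Rule 5), but K21 is never granted.
Reached: K22 and red-permit — 2 of the 5.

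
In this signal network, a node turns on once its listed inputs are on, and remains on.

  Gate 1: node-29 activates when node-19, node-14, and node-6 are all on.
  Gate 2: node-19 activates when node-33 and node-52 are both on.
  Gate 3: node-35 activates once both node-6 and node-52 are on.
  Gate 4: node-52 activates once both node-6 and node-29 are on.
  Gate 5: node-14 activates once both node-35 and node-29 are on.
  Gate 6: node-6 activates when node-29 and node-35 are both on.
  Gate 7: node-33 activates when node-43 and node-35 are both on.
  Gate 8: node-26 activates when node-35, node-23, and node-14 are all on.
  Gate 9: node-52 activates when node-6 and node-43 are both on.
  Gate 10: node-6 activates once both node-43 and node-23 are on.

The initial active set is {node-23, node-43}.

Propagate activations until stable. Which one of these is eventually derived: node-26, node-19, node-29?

node-43 and node-23 are on, so node-6 activates (Gate 10).
node-6 and node-43 are on, so node-52 activates (Gate 9).
node-6 and node-52 are on, so node-35 activates (Gate 3).
Gate 7: node-43 and node-35 on → node-33 on.
node-33 and node-52 are on, so node-19 activates (Gate 2).
node-29 would need node-19, node-14, and node-6 (Gate 1), but node-14 never turns on. node-26 would need node-35, node-23, and node-14 (Gate 8), but node-14 never turns on.

node-19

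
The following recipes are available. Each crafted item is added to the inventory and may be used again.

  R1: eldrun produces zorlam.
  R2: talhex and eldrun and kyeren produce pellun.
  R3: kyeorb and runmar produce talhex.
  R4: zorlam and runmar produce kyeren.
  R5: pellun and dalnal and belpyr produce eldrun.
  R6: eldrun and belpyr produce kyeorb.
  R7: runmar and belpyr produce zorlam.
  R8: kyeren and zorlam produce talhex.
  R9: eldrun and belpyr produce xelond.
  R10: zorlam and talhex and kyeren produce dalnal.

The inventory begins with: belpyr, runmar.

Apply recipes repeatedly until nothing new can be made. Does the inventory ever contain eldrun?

No

eldrun would need pellun, dalnal, and belpyr (R5), but pellun is never obtained.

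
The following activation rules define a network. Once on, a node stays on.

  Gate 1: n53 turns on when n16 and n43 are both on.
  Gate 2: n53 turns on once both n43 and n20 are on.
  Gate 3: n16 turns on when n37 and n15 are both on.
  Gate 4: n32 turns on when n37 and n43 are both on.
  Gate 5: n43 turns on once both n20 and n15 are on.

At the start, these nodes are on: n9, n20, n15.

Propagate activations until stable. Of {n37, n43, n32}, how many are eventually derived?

Gate 5: n20 and n15 on → n43 on.
No rule produces n37, and it is not given.
n43: reached.
n32 would need n37 and n43 (Gate 4), but n37 never turns on.
Reached: n43 — 1 of the 3.

1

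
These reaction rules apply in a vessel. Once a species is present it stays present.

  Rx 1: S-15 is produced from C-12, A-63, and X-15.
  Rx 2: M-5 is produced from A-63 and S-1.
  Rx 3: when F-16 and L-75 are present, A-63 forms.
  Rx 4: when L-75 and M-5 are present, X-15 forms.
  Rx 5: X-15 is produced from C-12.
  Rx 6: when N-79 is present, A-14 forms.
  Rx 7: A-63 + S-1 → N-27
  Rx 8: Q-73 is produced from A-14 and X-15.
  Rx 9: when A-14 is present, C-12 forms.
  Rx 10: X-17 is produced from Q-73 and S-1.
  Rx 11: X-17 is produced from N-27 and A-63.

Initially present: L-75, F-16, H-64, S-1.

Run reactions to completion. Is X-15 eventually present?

F-16 and L-75 present → A-63 forms (Rx 3).
A-63 and S-1 present → M-5 forms (Rx 2).
L-75 and M-5 present → X-15 forms (Rx 4).

Yes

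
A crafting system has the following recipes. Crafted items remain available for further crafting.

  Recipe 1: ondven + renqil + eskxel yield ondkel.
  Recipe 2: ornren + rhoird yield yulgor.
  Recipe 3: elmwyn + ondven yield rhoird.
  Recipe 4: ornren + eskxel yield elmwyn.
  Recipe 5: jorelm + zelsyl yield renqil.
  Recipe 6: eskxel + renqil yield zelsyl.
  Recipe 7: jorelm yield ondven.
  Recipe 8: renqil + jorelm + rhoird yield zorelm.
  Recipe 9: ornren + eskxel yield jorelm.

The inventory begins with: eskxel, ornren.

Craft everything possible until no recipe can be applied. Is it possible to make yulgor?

Yes

ornren + eskxel → elmwyn (Recipe 4).
Using Recipe 9, ornren and eskxel make jorelm.
jorelm → ondven (Recipe 7).
elmwyn + ondven → rhoird (Recipe 3).
ornren + rhoird → yulgor (Recipe 2).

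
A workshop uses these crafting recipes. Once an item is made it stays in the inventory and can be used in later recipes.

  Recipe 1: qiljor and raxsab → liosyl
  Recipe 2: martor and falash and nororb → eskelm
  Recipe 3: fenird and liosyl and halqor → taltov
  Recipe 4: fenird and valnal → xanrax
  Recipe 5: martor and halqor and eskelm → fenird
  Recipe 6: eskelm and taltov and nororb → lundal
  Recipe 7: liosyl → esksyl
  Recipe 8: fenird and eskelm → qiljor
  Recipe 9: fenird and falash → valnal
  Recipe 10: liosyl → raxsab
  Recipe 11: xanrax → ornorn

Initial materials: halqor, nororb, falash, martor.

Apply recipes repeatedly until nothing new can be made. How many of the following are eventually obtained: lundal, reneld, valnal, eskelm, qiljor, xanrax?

Using Recipe 2, martor, falash, and nororb make eskelm.
Using Recipe 5, martor, halqor, and eskelm make fenird.
fenird and eskelm → qiljor (Recipe 8).
fenird and falash → valnal (Recipe 9).
Using Recipe 4, fenird and valnal make xanrax.
lundal would need eskelm, taltov, and nororb (Recipe 6), but taltov is never obtained.
No rule produces reneld, and it is not given.
valnal: reached.
eskelm: reached.
qiljor: reached.
xanrax: reached.
Reached: valnal, eskelm, qiljor, and xanrax — 4 of the 6.

4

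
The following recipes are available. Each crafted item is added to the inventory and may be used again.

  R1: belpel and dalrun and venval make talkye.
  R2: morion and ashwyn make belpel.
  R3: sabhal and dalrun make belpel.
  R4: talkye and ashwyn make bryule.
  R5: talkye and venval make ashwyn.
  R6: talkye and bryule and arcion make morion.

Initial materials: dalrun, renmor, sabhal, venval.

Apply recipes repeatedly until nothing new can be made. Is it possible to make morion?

morion would need talkye, bryule, and arcion (R6), but arcion is never obtained.

No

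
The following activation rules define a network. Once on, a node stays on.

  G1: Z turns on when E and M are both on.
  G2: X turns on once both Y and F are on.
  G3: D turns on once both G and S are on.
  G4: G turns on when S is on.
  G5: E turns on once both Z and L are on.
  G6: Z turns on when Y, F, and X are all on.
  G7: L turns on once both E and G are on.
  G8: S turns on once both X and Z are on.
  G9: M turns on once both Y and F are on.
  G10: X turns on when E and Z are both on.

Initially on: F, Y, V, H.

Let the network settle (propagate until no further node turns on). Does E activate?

E would need Z and L (G5), but L never turns on.

No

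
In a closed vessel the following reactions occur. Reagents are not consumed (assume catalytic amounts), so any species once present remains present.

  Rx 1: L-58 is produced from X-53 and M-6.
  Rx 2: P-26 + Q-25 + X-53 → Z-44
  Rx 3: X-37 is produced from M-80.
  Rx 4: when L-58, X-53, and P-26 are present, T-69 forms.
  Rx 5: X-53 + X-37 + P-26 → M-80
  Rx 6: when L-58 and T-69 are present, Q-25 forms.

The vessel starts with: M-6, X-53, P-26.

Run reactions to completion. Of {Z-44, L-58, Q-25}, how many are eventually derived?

X-53 and M-6 present → L-58 forms (Rx 1).
L-58, X-53, and P-26 present → T-69 forms (Rx 4).
L-58 and T-69 present → Q-25 forms (Rx 6).
P-26, Q-25, and X-53 present → Z-44 forms (Rx 2).
Z-44: reached.
L-58: reached.
Q-25: reached.
All 3 are reached.

3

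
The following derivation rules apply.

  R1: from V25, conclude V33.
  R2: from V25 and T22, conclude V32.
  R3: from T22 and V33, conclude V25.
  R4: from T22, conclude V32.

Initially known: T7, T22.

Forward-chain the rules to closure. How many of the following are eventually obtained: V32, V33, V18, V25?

From T22, R4 gives V32.
V32: reached.
V33 would need V25 (R1), but V25 is never established.
No rule produces V18, and it is not given.
V25 would need T22 and V33 (R3), but V33 is never established.
Reached: V32 — 1 of the 4.

1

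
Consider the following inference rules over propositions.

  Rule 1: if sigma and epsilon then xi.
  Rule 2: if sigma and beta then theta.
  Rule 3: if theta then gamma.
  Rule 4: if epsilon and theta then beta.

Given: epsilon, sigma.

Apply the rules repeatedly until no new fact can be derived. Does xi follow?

sigma and epsilon hold, so xi follows (Rule 1).

Yes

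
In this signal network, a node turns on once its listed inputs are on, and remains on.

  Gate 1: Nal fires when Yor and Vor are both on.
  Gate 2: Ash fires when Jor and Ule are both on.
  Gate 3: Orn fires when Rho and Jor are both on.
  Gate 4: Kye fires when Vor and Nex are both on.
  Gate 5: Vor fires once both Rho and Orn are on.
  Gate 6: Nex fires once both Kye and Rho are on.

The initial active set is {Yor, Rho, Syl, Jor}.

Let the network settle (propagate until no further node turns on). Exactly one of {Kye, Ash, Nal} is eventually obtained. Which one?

Rho and Jor are on, so Orn fires (Gate 3).
Rho and Orn are on, so Vor fires (Gate 5).
Gate 1: Yor and Vor on → Nal on.
Kye would need Vor and Nex (Gate 4), but Nex never turns on. Ash would need Jor and Ule (Gate 2), but Ule never turns on.

Nal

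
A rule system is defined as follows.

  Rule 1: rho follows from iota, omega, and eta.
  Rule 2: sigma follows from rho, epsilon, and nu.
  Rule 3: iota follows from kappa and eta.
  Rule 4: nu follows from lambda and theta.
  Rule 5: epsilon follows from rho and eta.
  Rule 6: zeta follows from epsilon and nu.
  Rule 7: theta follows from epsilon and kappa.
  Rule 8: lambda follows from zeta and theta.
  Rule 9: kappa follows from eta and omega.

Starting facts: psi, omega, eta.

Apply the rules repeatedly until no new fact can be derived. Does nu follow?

nu would need lambda and theta (Rule 4), but lambda is never established.

No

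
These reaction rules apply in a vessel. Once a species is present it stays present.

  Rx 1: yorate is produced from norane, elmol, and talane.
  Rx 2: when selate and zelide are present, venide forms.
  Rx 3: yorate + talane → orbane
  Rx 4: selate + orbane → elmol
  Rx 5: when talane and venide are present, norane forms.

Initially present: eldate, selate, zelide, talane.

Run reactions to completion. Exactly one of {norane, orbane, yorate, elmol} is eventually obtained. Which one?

selate and zelide present → venide forms (Rx 2).
talane and venide present → norane forms (Rx 5).
orbane would need yorate and talane (Rx 3), but yorate never forms. elmol would need selate and orbane (Rx 4), but orbane never forms. yorate would need norane, elmol, and talane (Rx 1), but elmol never forms.

norane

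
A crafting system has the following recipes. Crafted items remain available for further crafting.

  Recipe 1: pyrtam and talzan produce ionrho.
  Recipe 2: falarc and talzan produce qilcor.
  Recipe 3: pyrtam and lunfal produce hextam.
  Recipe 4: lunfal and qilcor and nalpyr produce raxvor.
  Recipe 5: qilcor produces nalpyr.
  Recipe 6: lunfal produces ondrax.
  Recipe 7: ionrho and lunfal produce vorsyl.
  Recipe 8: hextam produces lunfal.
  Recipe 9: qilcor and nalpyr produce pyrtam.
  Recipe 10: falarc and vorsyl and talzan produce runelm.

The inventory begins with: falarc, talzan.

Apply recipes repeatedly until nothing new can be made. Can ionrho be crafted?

Yes

Using Recipe 2, falarc and talzan make qilcor.
qilcor → nalpyr (Recipe 5).
qilcor and nalpyr → pyrtam (Recipe 9).
pyrtam and talzan → ionrho (Recipe 1).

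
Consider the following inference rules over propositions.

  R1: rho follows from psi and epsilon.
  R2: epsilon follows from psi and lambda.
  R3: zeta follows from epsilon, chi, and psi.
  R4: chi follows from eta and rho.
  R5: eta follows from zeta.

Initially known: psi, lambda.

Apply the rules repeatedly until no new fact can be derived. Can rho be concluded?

psi and lambda hold, so epsilon follows (R2).
From psi and epsilon, R1 gives rho.

Yes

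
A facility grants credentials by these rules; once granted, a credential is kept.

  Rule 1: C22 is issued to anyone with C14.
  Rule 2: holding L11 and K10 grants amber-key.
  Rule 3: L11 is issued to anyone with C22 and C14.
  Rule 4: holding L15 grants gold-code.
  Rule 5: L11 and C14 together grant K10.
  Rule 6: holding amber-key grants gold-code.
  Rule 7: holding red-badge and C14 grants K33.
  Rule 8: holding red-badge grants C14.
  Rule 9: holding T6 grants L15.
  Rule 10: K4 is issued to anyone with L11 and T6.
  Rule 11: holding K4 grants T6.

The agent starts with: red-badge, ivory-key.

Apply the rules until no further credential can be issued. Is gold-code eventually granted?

Yes

Holding red-badge grants C14 (Rule 8).
Holding C14 grants C22 (Rule 1).
Holding C22 and C14 grants L11 (Rule 3).
Holding L11 and C14 grants K10 (Rule 5).
Holding L11 and K10 grants amber-key (Rule 2).
Holding amber-key grants gold-code (Rule 6).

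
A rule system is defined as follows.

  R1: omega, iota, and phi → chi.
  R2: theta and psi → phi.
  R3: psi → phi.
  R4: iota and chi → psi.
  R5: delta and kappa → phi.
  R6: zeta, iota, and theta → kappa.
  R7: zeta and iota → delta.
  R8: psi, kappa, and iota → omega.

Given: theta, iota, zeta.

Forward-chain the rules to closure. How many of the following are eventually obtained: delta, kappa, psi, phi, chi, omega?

3

From zeta, iota, and theta, R6 gives kappa.
From zeta and iota, R7 gives delta.
delta and kappa hold, so phi follows (R5).
delta: reached.
kappa: reached.
psi would need iota and chi (R4), but chi is never established.
phi: reached.
chi would need omega, iota, and phi (R1), but omega is never established.
omega would need psi, kappa, and iota (R8), but psi is never established.
Reached: delta, kappa, and phi — 3 of the 6.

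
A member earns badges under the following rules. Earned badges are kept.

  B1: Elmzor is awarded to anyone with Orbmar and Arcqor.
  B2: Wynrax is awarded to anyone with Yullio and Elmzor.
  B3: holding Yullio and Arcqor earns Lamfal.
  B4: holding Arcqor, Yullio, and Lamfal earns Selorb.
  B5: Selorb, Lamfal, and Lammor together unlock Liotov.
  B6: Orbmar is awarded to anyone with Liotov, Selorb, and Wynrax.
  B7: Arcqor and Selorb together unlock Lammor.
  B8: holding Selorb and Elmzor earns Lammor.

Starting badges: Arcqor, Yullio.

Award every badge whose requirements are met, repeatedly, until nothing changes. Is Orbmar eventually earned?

Orbmar would need Liotov, Selorb, and Wynrax (B6), but Wynrax is never earned.

No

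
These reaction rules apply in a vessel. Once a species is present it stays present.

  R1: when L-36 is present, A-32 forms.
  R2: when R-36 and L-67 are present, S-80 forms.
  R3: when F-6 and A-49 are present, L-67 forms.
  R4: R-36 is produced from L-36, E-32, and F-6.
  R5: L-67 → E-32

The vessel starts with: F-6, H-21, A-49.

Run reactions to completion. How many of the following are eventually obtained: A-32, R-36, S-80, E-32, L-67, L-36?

2

F-6 and A-49 present → L-67 forms (R3).
L-67 present → E-32 forms (R5).
A-32 would need L-36 (R1), but L-36 never forms.
R-36 would need L-36, E-32, and F-6 (R4), but L-36 never forms.
S-80 would need R-36 and L-67 (R2), but R-36 never forms.
E-32: reached.
L-67: reached.
No rule produces L-36, and it is not given.
Reached: E-32 and L-67 — 2 of the 6.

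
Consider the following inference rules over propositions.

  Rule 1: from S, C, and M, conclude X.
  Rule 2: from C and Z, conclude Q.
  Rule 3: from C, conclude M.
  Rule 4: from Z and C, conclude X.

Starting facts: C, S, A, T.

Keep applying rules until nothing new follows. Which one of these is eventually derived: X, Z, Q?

C holds, so M follows (Rule 3).
From S, C, and M, Rule 1 gives X.
Q would need C and Z (Rule 2), but Z is never established. No rule produces Z, and it is not given.

X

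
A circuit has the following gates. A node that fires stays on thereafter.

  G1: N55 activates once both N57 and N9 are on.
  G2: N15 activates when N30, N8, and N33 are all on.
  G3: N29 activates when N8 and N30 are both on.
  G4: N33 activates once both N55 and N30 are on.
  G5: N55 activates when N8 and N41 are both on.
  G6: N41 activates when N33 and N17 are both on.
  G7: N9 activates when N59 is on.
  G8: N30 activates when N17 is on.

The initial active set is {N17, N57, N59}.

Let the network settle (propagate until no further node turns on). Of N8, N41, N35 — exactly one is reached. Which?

G7: N59 on → N9 on.
N17 is on, so N30 activates (G8).
N57 and N9 are on, so N55 activates (G1).
G4: N55 and N30 on → N33 on.
N33 and N17 are on, so N41 activates (G6).
No rule produces N8, and it is not given. No rule produces N35, and it is not given.

N41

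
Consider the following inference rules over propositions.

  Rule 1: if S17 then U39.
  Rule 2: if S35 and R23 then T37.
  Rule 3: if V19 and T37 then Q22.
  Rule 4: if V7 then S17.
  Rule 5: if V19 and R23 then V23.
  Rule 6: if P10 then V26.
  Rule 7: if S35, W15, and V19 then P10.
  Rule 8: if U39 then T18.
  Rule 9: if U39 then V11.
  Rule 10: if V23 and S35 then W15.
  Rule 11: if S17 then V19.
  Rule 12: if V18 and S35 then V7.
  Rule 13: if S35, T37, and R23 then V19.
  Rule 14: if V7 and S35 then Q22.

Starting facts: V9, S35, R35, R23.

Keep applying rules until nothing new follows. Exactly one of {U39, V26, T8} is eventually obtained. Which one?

From S35 and R23, Rule 2 gives T37.
S35, T37, and R23 hold, so V19 follows (Rule 13).
V19 and R23 hold, so V23 follows (Rule 5).
V23 and S35 hold, so W15 follows (Rule 10).
S35, W15, and V19 hold, so P10 follows (Rule 7).
P10 holds, so V26 follows (Rule 6).
No rule produces T8, and it is not given. U39 would need S17 (Rule 1), but S17 is never established.

V26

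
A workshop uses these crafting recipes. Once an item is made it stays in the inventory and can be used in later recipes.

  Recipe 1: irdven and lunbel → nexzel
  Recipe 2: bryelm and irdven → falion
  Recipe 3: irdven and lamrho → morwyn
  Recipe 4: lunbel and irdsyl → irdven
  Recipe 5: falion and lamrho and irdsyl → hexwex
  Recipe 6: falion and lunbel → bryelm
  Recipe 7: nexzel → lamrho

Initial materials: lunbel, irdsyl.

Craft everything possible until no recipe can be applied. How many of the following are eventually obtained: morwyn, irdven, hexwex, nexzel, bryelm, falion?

3

Using Recipe 4, lunbel and irdsyl make irdven.
irdven and lunbel → nexzel (Recipe 1).
nexzel → lamrho (Recipe 7).
Using Recipe 3, irdven and lamrho make morwyn.
morwyn: reached.
irdven: reached.
hexwex would need falion, lamrho, and irdsyl (Recipe 5), but falion is never obtained.
nexzel: reached.
bryelm would need falion and lunbel (Recipe 6), but falion is never obtained.
falion would need bryelm and irdven (Recipe 2), but bryelm is never obtained.
Reached: morwyn, irdven, and nexzel — 3 of the 6.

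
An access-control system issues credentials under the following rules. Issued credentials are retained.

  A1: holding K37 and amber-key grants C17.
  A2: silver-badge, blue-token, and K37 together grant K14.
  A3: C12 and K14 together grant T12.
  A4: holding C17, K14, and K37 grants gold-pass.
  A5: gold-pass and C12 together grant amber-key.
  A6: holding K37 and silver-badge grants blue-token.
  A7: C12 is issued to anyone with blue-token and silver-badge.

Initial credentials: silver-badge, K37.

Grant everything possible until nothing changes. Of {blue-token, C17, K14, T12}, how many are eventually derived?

Holding K37 and silver-badge grants blue-token (A6).
Holding silver-badge, blue-token, and K37 grants K14 (A2).
Holding blue-token and silver-badge grants C12 (A7).
Holding C12 and K14 grants T12 (A3).
blue-token: reached.
C17 would need K37 and amber-key (A1), but amber-key is never granted.
K14: reached.
T12: reached.
Reached: blue-token, K14, and T12 — 3 of the 4.

3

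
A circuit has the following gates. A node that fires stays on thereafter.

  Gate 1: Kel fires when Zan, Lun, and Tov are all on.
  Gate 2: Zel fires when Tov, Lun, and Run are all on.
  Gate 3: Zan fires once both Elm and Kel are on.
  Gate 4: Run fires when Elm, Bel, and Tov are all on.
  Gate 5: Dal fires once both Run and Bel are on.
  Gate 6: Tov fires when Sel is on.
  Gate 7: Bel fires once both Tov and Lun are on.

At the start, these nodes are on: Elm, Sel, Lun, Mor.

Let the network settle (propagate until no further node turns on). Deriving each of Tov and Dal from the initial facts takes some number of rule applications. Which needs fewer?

Tov

Tov: Sel is on, so Tov fires (Gate 6). [1 rule application]
Dal: Sel is on, so Tov fires (Gate 6). Tov and Lun are on, so Bel fires (Gate 7). Elm, Bel, and Tov are on, so Run fires (Gate 4). Gate 5: Run and Bel on → Dal on. [4 rule applications]
Tov needs fewer.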